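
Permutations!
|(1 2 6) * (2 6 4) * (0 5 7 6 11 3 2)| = |(0 5 7 6 1 11 3 2 4)| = 9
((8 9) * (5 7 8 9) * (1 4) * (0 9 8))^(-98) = (0 8 7 9 5)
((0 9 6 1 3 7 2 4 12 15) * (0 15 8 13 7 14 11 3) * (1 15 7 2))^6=((0 9 6 15 7 1)(2 4 12 8 13)(3 14 11))^6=(15)(2 4 12 8 13)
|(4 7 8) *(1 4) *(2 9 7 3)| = 7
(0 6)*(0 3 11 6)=(3 11 6)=[0, 1, 2, 11, 4, 5, 3, 7, 8, 9, 10, 6]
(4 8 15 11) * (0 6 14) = (0 6 14)(4 8 15 11) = [6, 1, 2, 3, 8, 5, 14, 7, 15, 9, 10, 4, 12, 13, 0, 11]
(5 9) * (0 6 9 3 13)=(0 6 9 5 3 13)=[6, 1, 2, 13, 4, 3, 9, 7, 8, 5, 10, 11, 12, 0]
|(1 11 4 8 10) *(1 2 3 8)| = |(1 11 4)(2 3 8 10)| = 12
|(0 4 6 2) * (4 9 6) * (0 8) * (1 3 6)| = |(0 9 1 3 6 2 8)| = 7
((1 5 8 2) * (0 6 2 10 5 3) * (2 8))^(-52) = (0 5)(1 8)(2 6)(3 10)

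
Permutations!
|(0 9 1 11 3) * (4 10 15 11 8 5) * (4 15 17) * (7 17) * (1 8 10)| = |(0 9 8 5 15 11 3)(1 10 7 17 4)| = 35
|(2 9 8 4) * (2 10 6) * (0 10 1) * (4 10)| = |(0 4 1)(2 9 8 10 6)| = 15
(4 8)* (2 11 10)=(2 11 10)(4 8)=[0, 1, 11, 3, 8, 5, 6, 7, 4, 9, 2, 10]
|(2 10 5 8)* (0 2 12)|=6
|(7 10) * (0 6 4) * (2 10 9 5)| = 15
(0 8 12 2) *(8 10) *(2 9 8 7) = [10, 1, 0, 3, 4, 5, 6, 2, 12, 8, 7, 11, 9] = (0 10 7 2)(8 12 9)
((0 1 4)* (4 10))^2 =((0 1 10 4))^2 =(0 10)(1 4)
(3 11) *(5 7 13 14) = (3 11)(5 7 13 14) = [0, 1, 2, 11, 4, 7, 6, 13, 8, 9, 10, 3, 12, 14, 5]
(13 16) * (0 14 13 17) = (0 14 13 16 17) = [14, 1, 2, 3, 4, 5, 6, 7, 8, 9, 10, 11, 12, 16, 13, 15, 17, 0]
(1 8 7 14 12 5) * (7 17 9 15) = [0, 8, 2, 3, 4, 1, 6, 14, 17, 15, 10, 11, 5, 13, 12, 7, 16, 9] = (1 8 17 9 15 7 14 12 5)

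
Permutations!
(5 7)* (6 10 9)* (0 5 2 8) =(0 5 7 2 8)(6 10 9) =[5, 1, 8, 3, 4, 7, 10, 2, 0, 6, 9]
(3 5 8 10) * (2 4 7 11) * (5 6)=(2 4 7 11)(3 6 5 8 10)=[0, 1, 4, 6, 7, 8, 5, 11, 10, 9, 3, 2]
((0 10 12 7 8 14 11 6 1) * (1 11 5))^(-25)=((0 10 12 7 8 14 5 1)(6 11))^(-25)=(0 1 5 14 8 7 12 10)(6 11)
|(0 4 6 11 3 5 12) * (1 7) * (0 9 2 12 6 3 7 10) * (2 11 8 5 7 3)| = |(0 4 2 12 9 11 3 7 1 10)(5 6 8)| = 30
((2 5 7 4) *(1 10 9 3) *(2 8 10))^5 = ((1 2 5 7 4 8 10 9 3))^5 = (1 8 2 10 5 9 7 3 4)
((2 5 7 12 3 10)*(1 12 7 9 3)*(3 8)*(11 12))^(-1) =(1 12 11)(2 10 3 8 9 5)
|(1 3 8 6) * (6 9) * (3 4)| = 6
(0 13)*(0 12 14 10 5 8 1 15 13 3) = (0 3)(1 15 13 12 14 10 5 8) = [3, 15, 2, 0, 4, 8, 6, 7, 1, 9, 5, 11, 14, 12, 10, 13]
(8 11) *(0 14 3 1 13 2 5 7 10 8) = (0 14 3 1 13 2 5 7 10 8 11) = [14, 13, 5, 1, 4, 7, 6, 10, 11, 9, 8, 0, 12, 2, 3]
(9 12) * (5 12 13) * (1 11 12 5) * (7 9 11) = [0, 7, 2, 3, 4, 5, 6, 9, 8, 13, 10, 12, 11, 1] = (1 7 9 13)(11 12)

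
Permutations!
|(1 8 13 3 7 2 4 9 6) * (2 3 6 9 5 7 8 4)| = |(1 4 5 7 3 8 13 6)| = 8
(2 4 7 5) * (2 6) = [0, 1, 4, 3, 7, 6, 2, 5] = (2 4 7 5 6)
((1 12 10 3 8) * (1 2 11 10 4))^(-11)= ((1 12 4)(2 11 10 3 8))^(-11)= (1 12 4)(2 8 3 10 11)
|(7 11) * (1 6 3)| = 6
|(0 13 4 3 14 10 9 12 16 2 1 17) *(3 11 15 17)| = 24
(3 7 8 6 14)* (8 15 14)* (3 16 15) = [0, 1, 2, 7, 4, 5, 8, 3, 6, 9, 10, 11, 12, 13, 16, 14, 15] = (3 7)(6 8)(14 16 15)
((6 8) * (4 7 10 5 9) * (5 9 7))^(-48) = ((4 5 7 10 9)(6 8))^(-48) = (4 7 9 5 10)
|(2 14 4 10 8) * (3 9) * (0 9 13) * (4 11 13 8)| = |(0 9 3 8 2 14 11 13)(4 10)| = 8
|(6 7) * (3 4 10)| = |(3 4 10)(6 7)| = 6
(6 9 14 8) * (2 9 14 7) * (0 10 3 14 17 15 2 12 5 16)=(0 10 3 14 8 6 17 15 2 9 7 12 5 16)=[10, 1, 9, 14, 4, 16, 17, 12, 6, 7, 3, 11, 5, 13, 8, 2, 0, 15]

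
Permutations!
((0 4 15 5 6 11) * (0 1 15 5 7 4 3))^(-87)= ((0 3)(1 15 7 4 5 6 11))^(-87)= (0 3)(1 5 15 6 7 11 4)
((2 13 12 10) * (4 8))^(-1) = (2 10 12 13)(4 8)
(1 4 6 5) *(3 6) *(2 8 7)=(1 4 3 6 5)(2 8 7)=[0, 4, 8, 6, 3, 1, 5, 2, 7]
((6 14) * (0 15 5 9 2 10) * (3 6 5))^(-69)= ((0 15 3 6 14 5 9 2 10))^(-69)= (0 6 9)(2 15 14)(3 5 10)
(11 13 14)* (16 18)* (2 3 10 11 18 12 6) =(2 3 10 11 13 14 18 16 12 6) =[0, 1, 3, 10, 4, 5, 2, 7, 8, 9, 11, 13, 6, 14, 18, 15, 12, 17, 16]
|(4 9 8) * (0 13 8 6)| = 6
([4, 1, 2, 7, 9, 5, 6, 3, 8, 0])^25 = (0 4 9)(3 7)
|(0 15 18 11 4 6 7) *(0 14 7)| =6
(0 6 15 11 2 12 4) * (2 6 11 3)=(0 11 6 15 3 2 12 4)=[11, 1, 12, 2, 0, 5, 15, 7, 8, 9, 10, 6, 4, 13, 14, 3]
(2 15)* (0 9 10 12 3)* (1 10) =(0 9 1 10 12 3)(2 15) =[9, 10, 15, 0, 4, 5, 6, 7, 8, 1, 12, 11, 3, 13, 14, 2]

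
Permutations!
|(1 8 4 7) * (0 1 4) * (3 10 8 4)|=|(0 1 4 7 3 10 8)|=7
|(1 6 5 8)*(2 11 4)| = 12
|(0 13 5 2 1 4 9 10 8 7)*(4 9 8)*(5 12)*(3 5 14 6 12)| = 33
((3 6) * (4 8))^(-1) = ((3 6)(4 8))^(-1) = (3 6)(4 8)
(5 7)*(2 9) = (2 9)(5 7) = [0, 1, 9, 3, 4, 7, 6, 5, 8, 2]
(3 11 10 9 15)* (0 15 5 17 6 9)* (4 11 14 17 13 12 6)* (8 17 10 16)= (0 15 3 14 10)(4 11 16 8 17)(5 13 12 6 9)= [15, 1, 2, 14, 11, 13, 9, 7, 17, 5, 0, 16, 6, 12, 10, 3, 8, 4]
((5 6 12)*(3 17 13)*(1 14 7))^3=((1 14 7)(3 17 13)(5 6 12))^3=(17)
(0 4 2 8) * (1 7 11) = (0 4 2 8)(1 7 11) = [4, 7, 8, 3, 2, 5, 6, 11, 0, 9, 10, 1]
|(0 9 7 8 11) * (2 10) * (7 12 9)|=|(0 7 8 11)(2 10)(9 12)|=4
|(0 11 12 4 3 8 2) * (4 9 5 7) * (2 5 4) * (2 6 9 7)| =11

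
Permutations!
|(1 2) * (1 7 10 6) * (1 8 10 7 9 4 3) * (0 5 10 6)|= |(0 5 10)(1 2 9 4 3)(6 8)|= 30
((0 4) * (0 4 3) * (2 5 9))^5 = ((0 3)(2 5 9))^5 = (0 3)(2 9 5)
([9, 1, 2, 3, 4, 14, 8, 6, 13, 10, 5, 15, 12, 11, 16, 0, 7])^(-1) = [15, 1, 2, 3, 4, 10, 7, 16, 6, 0, 9, 13, 12, 8, 5, 11, 14]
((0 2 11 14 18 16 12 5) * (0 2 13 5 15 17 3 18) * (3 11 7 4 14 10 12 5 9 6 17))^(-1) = ((0 13 9 6 17 11 10 12 15 3 18 16 5 2 7 4 14))^(-1) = (0 14 4 7 2 5 16 18 3 15 12 10 11 17 6 9 13)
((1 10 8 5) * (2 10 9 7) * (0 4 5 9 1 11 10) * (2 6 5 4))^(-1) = ((0 2)(5 11 10 8 9 7 6))^(-1) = (0 2)(5 6 7 9 8 10 11)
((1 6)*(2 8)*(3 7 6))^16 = (8)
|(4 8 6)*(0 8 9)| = 5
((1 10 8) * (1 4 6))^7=((1 10 8 4 6))^7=(1 8 6 10 4)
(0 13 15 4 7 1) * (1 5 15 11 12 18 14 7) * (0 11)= (0 13)(1 11 12 18 14 7 5 15 4)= [13, 11, 2, 3, 1, 15, 6, 5, 8, 9, 10, 12, 18, 0, 7, 4, 16, 17, 14]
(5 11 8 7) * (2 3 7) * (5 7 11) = [0, 1, 3, 11, 4, 5, 6, 7, 2, 9, 10, 8] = (2 3 11 8)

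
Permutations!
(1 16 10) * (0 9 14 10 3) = (0 9 14 10 1 16 3) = [9, 16, 2, 0, 4, 5, 6, 7, 8, 14, 1, 11, 12, 13, 10, 15, 3]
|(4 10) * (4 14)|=3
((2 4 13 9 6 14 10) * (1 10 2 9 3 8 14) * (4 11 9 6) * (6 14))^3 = (1 2 4 8 10 11 13 6 14 9 3)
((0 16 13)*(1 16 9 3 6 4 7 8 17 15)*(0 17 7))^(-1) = ((0 9 3 6 4)(1 16 13 17 15)(7 8))^(-1) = (0 4 6 3 9)(1 15 17 13 16)(7 8)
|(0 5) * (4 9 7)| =|(0 5)(4 9 7)| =6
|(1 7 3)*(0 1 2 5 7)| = |(0 1)(2 5 7 3)| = 4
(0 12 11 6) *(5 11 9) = [12, 1, 2, 3, 4, 11, 0, 7, 8, 5, 10, 6, 9] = (0 12 9 5 11 6)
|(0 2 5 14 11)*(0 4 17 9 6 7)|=10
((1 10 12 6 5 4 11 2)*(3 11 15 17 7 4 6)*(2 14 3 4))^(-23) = ((1 10 12 4 15 17 7 2)(3 11 14)(5 6))^(-23) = (1 10 12 4 15 17 7 2)(3 11 14)(5 6)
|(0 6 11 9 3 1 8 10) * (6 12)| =9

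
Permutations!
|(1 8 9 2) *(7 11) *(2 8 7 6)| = 10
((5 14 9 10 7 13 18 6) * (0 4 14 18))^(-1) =((0 4 14 9 10 7 13)(5 18 6))^(-1) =(0 13 7 10 9 14 4)(5 6 18)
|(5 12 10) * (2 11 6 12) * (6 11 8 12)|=5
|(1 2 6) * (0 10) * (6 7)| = |(0 10)(1 2 7 6)| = 4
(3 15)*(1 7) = (1 7)(3 15) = [0, 7, 2, 15, 4, 5, 6, 1, 8, 9, 10, 11, 12, 13, 14, 3]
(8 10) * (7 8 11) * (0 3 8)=(0 3 8 10 11 7)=[3, 1, 2, 8, 4, 5, 6, 0, 10, 9, 11, 7]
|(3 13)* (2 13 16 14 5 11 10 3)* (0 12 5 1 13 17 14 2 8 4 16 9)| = |(0 12 5 11 10 3 9)(1 13 8 4 16 2 17 14)| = 56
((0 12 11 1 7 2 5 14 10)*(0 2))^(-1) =(0 7 1 11 12)(2 10 14 5)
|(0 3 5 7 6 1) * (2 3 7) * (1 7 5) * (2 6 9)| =8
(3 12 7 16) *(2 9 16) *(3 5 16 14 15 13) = (2 9 14 15 13 3 12 7)(5 16) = [0, 1, 9, 12, 4, 16, 6, 2, 8, 14, 10, 11, 7, 3, 15, 13, 5]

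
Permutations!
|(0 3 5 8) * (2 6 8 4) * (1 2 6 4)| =8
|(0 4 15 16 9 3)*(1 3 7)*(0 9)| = |(0 4 15 16)(1 3 9 7)| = 4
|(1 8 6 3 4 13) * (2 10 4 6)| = 6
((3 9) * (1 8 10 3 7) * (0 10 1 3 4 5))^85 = ((0 10 4 5)(1 8)(3 9 7))^85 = (0 10 4 5)(1 8)(3 9 7)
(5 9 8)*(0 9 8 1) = (0 9 1)(5 8) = [9, 0, 2, 3, 4, 8, 6, 7, 5, 1]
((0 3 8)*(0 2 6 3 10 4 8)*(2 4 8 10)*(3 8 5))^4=((0 2 6 8 4 10 5 3))^4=(0 4)(2 10)(3 8)(5 6)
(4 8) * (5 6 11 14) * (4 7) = [0, 1, 2, 3, 8, 6, 11, 4, 7, 9, 10, 14, 12, 13, 5] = (4 8 7)(5 6 11 14)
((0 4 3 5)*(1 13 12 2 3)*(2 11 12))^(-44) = ((0 4 1 13 2 3 5)(11 12))^(-44) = (0 3 13 4 5 2 1)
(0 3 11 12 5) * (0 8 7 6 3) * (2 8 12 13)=(2 8 7 6 3 11 13)(5 12)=[0, 1, 8, 11, 4, 12, 3, 6, 7, 9, 10, 13, 5, 2]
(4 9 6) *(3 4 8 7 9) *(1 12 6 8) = [0, 12, 2, 4, 3, 5, 1, 9, 7, 8, 10, 11, 6] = (1 12 6)(3 4)(7 9 8)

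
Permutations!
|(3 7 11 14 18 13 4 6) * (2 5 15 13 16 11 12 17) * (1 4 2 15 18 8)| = |(1 4 6 3 7 12 17 15 13 2 5 18 16 11 14 8)| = 16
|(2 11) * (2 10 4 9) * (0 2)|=|(0 2 11 10 4 9)|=6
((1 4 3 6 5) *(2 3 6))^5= ((1 4 6 5)(2 3))^5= (1 4 6 5)(2 3)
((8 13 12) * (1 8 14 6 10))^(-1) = ((1 8 13 12 14 6 10))^(-1) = (1 10 6 14 12 13 8)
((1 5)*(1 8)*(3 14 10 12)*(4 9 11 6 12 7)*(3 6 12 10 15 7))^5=((1 5 8)(3 14 15 7 4 9 11 12 6 10))^5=(1 8 5)(3 9)(4 10)(6 7)(11 14)(12 15)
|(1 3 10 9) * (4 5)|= 4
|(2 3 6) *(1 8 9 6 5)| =|(1 8 9 6 2 3 5)| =7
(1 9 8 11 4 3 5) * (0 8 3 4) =(0 8 11)(1 9 3 5) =[8, 9, 2, 5, 4, 1, 6, 7, 11, 3, 10, 0]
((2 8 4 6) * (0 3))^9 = (0 3)(2 8 4 6)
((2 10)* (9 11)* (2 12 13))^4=(13)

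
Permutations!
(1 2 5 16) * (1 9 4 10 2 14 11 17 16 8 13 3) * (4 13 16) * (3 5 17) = [0, 14, 17, 1, 10, 8, 6, 7, 16, 13, 2, 3, 12, 5, 11, 15, 9, 4] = (1 14 11 3)(2 17 4 10)(5 8 16 9 13)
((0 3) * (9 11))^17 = ((0 3)(9 11))^17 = (0 3)(9 11)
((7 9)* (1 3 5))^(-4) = ((1 3 5)(7 9))^(-4) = (9)(1 5 3)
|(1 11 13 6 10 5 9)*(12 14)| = 14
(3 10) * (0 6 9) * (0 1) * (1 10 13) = (0 6 9 10 3 13 1) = [6, 0, 2, 13, 4, 5, 9, 7, 8, 10, 3, 11, 12, 1]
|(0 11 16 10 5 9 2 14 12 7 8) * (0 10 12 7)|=|(0 11 16 12)(2 14 7 8 10 5 9)|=28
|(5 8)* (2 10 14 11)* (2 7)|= 10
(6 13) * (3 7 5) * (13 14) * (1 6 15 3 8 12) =(1 6 14 13 15 3 7 5 8 12) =[0, 6, 2, 7, 4, 8, 14, 5, 12, 9, 10, 11, 1, 15, 13, 3]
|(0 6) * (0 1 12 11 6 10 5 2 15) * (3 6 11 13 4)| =|(0 10 5 2 15)(1 12 13 4 3 6)| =30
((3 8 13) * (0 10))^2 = ((0 10)(3 8 13))^2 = (3 13 8)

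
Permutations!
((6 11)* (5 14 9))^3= (14)(6 11)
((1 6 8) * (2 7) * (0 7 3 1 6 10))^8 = (0 2 1)(3 10 7) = ((0 7 2 3 1 10)(6 8))^8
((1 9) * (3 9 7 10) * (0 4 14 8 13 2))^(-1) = ((0 4 14 8 13 2)(1 7 10 3 9))^(-1) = (0 2 13 8 14 4)(1 9 3 10 7)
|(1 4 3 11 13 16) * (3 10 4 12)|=6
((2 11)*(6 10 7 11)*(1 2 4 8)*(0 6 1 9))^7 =(0 9 8 4 11 7 10 6)(1 2)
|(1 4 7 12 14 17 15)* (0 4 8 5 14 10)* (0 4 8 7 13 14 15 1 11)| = 40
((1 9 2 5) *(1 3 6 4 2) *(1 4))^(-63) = (9) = ((1 9 4 2 5 3 6))^(-63)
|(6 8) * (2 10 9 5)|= |(2 10 9 5)(6 8)|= 4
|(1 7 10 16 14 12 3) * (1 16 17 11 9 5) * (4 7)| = |(1 4 7 10 17 11 9 5)(3 16 14 12)| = 8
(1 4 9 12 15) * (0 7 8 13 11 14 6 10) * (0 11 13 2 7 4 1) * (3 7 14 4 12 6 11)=(0 12 15)(2 14 11 4 9 6 10 3 7 8)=[12, 1, 14, 7, 9, 5, 10, 8, 2, 6, 3, 4, 15, 13, 11, 0]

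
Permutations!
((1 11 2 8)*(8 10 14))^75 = ((1 11 2 10 14 8))^75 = (1 10)(2 8)(11 14)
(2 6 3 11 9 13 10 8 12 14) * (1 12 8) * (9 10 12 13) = (1 13 12 14 2 6 3 11 10) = [0, 13, 6, 11, 4, 5, 3, 7, 8, 9, 1, 10, 14, 12, 2]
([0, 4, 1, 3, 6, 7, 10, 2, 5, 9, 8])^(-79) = (1 4 6 10 8 5 7 2)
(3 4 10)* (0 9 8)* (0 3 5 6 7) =(0 9 8 3 4 10 5 6 7) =[9, 1, 2, 4, 10, 6, 7, 0, 3, 8, 5]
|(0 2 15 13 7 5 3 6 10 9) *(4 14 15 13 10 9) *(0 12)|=|(0 2 13 7 5 3 6 9 12)(4 14 15 10)|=36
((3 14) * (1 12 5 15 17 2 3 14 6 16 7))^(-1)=(1 7 16 6 3 2 17 15 5 12)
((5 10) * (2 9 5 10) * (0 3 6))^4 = (10)(0 3 6)(2 9 5)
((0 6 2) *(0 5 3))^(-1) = (0 3 5 2 6)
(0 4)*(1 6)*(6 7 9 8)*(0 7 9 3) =(0 4 7 3)(1 9 8 6) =[4, 9, 2, 0, 7, 5, 1, 3, 6, 8]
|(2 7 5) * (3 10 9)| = |(2 7 5)(3 10 9)| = 3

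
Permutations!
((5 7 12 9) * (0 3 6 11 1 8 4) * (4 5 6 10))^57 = (0 3 10 4)(1 8 5 7 12 9 6 11)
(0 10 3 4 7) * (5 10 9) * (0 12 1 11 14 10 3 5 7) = [9, 11, 2, 4, 0, 3, 6, 12, 8, 7, 5, 14, 1, 13, 10] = (0 9 7 12 1 11 14 10 5 3 4)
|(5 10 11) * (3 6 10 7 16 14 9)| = 9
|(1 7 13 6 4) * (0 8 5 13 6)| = 4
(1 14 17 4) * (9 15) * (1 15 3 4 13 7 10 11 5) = (1 14 17 13 7 10 11 5)(3 4 15 9) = [0, 14, 2, 4, 15, 1, 6, 10, 8, 3, 11, 5, 12, 7, 17, 9, 16, 13]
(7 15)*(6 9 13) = (6 9 13)(7 15) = [0, 1, 2, 3, 4, 5, 9, 15, 8, 13, 10, 11, 12, 6, 14, 7]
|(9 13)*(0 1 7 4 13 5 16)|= 8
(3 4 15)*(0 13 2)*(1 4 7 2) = [13, 4, 0, 7, 15, 5, 6, 2, 8, 9, 10, 11, 12, 1, 14, 3] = (0 13 1 4 15 3 7 2)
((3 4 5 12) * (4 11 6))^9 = (3 4)(5 11)(6 12)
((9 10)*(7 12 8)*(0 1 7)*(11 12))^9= (0 11)(1 12)(7 8)(9 10)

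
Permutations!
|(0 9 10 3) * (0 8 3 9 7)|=|(0 7)(3 8)(9 10)|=2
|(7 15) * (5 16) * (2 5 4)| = 4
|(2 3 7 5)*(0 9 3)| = 6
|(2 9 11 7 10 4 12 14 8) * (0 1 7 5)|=|(0 1 7 10 4 12 14 8 2 9 11 5)|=12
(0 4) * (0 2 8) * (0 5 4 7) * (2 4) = (0 7)(2 8 5) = [7, 1, 8, 3, 4, 2, 6, 0, 5]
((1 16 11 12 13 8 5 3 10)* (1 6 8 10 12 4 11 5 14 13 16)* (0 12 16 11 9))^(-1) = (0 9 4 11 12)(3 5 16)(6 10 13 14 8)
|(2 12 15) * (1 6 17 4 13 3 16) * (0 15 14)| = 35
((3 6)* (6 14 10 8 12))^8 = (3 10 12)(6 14 8)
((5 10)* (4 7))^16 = (10)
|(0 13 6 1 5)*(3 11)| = 10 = |(0 13 6 1 5)(3 11)|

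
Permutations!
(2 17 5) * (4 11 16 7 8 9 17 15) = (2 15 4 11 16 7 8 9 17 5) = [0, 1, 15, 3, 11, 2, 6, 8, 9, 17, 10, 16, 12, 13, 14, 4, 7, 5]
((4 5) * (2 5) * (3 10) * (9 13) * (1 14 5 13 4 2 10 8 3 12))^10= (1 14 5 2 13 9 4 10 12)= ((1 14 5 2 13 9 4 10 12)(3 8))^10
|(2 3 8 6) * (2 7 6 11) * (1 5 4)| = |(1 5 4)(2 3 8 11)(6 7)| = 12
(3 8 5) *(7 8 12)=(3 12 7 8 5)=[0, 1, 2, 12, 4, 3, 6, 8, 5, 9, 10, 11, 7]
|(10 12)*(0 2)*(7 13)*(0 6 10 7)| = 7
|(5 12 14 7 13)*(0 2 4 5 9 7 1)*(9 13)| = 14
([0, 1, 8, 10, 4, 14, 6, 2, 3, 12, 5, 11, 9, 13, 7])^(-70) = [0, 1, 2, 3, 4, 5, 6, 7, 8, 9, 10, 11, 12, 13, 14]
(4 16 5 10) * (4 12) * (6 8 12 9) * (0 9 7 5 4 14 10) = [9, 1, 2, 3, 16, 0, 8, 5, 12, 6, 7, 11, 14, 13, 10, 15, 4] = (0 9 6 8 12 14 10 7 5)(4 16)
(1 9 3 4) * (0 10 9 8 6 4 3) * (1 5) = (0 10 9)(1 8 6 4 5) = [10, 8, 2, 3, 5, 1, 4, 7, 6, 0, 9]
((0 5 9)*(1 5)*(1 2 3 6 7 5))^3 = ((0 2 3 6 7 5 9))^3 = (0 6 9 3 5 2 7)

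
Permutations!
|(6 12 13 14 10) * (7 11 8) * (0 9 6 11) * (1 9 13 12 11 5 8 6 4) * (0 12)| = 24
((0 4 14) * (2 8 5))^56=((0 4 14)(2 8 5))^56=(0 14 4)(2 5 8)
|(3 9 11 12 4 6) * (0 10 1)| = |(0 10 1)(3 9 11 12 4 6)| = 6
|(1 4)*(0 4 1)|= |(0 4)|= 2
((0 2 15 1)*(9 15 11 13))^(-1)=(0 1 15 9 13 11 2)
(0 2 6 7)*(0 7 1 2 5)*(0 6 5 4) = (7)(0 4)(1 2 5 6) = [4, 2, 5, 3, 0, 6, 1, 7]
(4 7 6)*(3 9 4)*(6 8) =(3 9 4 7 8 6) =[0, 1, 2, 9, 7, 5, 3, 8, 6, 4]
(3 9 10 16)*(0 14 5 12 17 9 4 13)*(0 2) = [14, 1, 0, 4, 13, 12, 6, 7, 8, 10, 16, 11, 17, 2, 5, 15, 3, 9] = (0 14 5 12 17 9 10 16 3 4 13 2)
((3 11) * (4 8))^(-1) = (3 11)(4 8)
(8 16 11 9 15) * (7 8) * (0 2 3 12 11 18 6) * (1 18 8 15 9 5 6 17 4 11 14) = (0 2 3 12 14 1 18 17 4 11 5 6)(7 15)(8 16) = [2, 18, 3, 12, 11, 6, 0, 15, 16, 9, 10, 5, 14, 13, 1, 7, 8, 4, 17]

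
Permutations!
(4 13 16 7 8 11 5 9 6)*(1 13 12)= (1 13 16 7 8 11 5 9 6 4 12)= [0, 13, 2, 3, 12, 9, 4, 8, 11, 6, 10, 5, 1, 16, 14, 15, 7]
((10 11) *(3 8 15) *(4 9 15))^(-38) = (3 4 15 8 9)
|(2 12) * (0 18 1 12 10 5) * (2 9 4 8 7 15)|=|(0 18 1 12 9 4 8 7 15 2 10 5)|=12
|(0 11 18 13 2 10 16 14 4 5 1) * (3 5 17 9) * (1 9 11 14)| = 33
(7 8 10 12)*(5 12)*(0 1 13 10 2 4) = [1, 13, 4, 3, 0, 12, 6, 8, 2, 9, 5, 11, 7, 10] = (0 1 13 10 5 12 7 8 2 4)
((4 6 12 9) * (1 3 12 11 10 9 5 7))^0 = ((1 3 12 5 7)(4 6 11 10 9))^0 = (12)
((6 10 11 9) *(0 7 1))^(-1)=((0 7 1)(6 10 11 9))^(-1)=(0 1 7)(6 9 11 10)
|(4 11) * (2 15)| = |(2 15)(4 11)| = 2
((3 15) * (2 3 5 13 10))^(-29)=((2 3 15 5 13 10))^(-29)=(2 3 15 5 13 10)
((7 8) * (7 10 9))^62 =(7 10)(8 9)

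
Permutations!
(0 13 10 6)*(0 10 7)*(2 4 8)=(0 13 7)(2 4 8)(6 10)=[13, 1, 4, 3, 8, 5, 10, 0, 2, 9, 6, 11, 12, 7]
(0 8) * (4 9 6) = (0 8)(4 9 6) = [8, 1, 2, 3, 9, 5, 4, 7, 0, 6]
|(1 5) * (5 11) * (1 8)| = |(1 11 5 8)| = 4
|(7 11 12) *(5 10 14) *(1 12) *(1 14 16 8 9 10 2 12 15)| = |(1 15)(2 12 7 11 14 5)(8 9 10 16)| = 12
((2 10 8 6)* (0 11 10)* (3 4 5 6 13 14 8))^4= ((0 11 10 3 4 5 6 2)(8 13 14))^4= (0 4)(2 3)(5 11)(6 10)(8 13 14)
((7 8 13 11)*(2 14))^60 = ((2 14)(7 8 13 11))^60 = (14)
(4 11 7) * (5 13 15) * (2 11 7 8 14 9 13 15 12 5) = (2 11 8 14 9 13 12 5 15)(4 7) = [0, 1, 11, 3, 7, 15, 6, 4, 14, 13, 10, 8, 5, 12, 9, 2]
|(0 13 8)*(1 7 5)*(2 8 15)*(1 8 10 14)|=10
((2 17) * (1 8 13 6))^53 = (1 8 13 6)(2 17)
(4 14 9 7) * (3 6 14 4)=(3 6 14 9 7)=[0, 1, 2, 6, 4, 5, 14, 3, 8, 7, 10, 11, 12, 13, 9]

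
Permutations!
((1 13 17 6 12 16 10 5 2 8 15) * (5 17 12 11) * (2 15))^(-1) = (1 15 5 11 6 17 10 16 12 13)(2 8)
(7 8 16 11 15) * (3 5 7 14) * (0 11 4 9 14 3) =[11, 1, 2, 5, 9, 7, 6, 8, 16, 14, 10, 15, 12, 13, 0, 3, 4] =(0 11 15 3 5 7 8 16 4 9 14)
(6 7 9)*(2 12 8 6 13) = (2 12 8 6 7 9 13) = [0, 1, 12, 3, 4, 5, 7, 9, 6, 13, 10, 11, 8, 2]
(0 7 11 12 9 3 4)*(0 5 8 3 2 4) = (0 7 11 12 9 2 4 5 8 3) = [7, 1, 4, 0, 5, 8, 6, 11, 3, 2, 10, 12, 9]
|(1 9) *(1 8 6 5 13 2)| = 7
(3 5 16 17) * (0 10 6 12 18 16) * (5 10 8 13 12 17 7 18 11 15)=(0 8 13 12 11 15 5)(3 10 6 17)(7 18 16)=[8, 1, 2, 10, 4, 0, 17, 18, 13, 9, 6, 15, 11, 12, 14, 5, 7, 3, 16]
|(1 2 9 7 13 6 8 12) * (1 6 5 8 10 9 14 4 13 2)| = |(2 14 4 13 5 8 12 6 10 9 7)| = 11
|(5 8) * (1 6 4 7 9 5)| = |(1 6 4 7 9 5 8)| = 7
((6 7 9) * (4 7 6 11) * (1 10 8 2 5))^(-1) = (1 5 2 8 10)(4 11 9 7)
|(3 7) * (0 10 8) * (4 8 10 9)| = 4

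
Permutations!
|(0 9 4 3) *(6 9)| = |(0 6 9 4 3)| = 5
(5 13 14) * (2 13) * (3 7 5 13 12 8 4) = (2 12 8 4 3 7 5)(13 14) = [0, 1, 12, 7, 3, 2, 6, 5, 4, 9, 10, 11, 8, 14, 13]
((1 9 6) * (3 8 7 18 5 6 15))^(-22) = ((1 9 15 3 8 7 18 5 6))^(-22) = (1 7 9 18 15 5 3 6 8)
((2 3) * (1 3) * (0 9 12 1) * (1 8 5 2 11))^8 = ((0 9 12 8 5 2)(1 3 11))^8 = (0 12 5)(1 11 3)(2 9 8)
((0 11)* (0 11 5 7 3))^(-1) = ((11)(0 5 7 3))^(-1) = (11)(0 3 7 5)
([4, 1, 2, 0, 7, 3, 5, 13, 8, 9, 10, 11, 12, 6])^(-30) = [5, 1, 2, 6, 3, 13, 7, 0, 8, 9, 10, 11, 12, 4]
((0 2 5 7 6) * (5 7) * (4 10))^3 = ((0 2 7 6)(4 10))^3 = (0 6 7 2)(4 10)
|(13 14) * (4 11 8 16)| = 4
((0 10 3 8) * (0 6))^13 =(0 8 10 6 3)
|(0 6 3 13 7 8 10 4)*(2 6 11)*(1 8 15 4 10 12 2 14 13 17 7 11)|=33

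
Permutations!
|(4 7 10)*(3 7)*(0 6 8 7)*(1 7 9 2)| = 10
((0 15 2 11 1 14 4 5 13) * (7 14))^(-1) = ((0 15 2 11 1 7 14 4 5 13))^(-1) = (0 13 5 4 14 7 1 11 2 15)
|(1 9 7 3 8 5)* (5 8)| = |(1 9 7 3 5)| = 5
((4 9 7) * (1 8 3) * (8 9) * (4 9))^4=((1 4 8 3)(7 9))^4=(9)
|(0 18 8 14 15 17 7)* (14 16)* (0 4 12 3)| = |(0 18 8 16 14 15 17 7 4 12 3)| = 11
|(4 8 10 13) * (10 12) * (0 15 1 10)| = 8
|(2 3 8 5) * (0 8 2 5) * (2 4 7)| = 4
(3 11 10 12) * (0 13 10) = (0 13 10 12 3 11) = [13, 1, 2, 11, 4, 5, 6, 7, 8, 9, 12, 0, 3, 10]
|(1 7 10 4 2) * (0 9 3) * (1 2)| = 12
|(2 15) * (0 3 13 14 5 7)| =6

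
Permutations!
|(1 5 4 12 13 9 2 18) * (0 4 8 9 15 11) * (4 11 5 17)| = |(0 11)(1 17 4 12 13 15 5 8 9 2 18)| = 22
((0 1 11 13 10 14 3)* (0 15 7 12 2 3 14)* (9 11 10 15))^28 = (0 1 10)(2 13)(3 15)(7 9)(11 12)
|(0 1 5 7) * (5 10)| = |(0 1 10 5 7)| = 5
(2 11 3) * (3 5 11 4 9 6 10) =(2 4 9 6 10 3)(5 11) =[0, 1, 4, 2, 9, 11, 10, 7, 8, 6, 3, 5]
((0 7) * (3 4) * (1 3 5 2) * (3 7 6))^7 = (0 7 1 2 5 4 3 6)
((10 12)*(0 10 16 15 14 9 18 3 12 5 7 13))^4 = (0 13 7 5 10)(3 14 12 9 16 18 15)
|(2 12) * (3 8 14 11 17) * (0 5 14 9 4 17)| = |(0 5 14 11)(2 12)(3 8 9 4 17)| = 20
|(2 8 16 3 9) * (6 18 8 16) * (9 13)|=15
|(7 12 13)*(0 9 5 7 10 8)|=8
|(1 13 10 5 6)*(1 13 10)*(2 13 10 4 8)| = |(1 4 8 2 13)(5 6 10)| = 15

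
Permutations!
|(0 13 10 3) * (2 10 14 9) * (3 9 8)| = |(0 13 14 8 3)(2 10 9)| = 15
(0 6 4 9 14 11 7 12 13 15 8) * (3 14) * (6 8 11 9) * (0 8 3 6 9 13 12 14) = (0 3)(4 9 6)(7 14 13 15 11) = [3, 1, 2, 0, 9, 5, 4, 14, 8, 6, 10, 7, 12, 15, 13, 11]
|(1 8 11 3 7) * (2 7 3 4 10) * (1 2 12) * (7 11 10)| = |(1 8 10 12)(2 11 4 7)| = 4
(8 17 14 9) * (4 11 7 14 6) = (4 11 7 14 9 8 17 6) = [0, 1, 2, 3, 11, 5, 4, 14, 17, 8, 10, 7, 12, 13, 9, 15, 16, 6]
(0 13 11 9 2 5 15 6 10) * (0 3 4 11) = [13, 1, 5, 4, 11, 15, 10, 7, 8, 2, 3, 9, 12, 0, 14, 6] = (0 13)(2 5 15 6 10 3 4 11 9)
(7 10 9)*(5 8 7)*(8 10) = (5 10 9)(7 8) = [0, 1, 2, 3, 4, 10, 6, 8, 7, 5, 9]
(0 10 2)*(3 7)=(0 10 2)(3 7)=[10, 1, 0, 7, 4, 5, 6, 3, 8, 9, 2]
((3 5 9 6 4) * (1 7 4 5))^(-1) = (1 3 4 7)(5 6 9)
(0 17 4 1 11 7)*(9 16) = (0 17 4 1 11 7)(9 16) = [17, 11, 2, 3, 1, 5, 6, 0, 8, 16, 10, 7, 12, 13, 14, 15, 9, 4]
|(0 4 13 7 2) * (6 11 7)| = 7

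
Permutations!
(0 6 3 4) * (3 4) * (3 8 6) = [3, 1, 2, 8, 0, 5, 4, 7, 6] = (0 3 8 6 4)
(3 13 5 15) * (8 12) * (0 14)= (0 14)(3 13 5 15)(8 12)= [14, 1, 2, 13, 4, 15, 6, 7, 12, 9, 10, 11, 8, 5, 0, 3]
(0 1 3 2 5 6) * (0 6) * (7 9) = [1, 3, 5, 2, 4, 0, 6, 9, 8, 7] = (0 1 3 2 5)(7 9)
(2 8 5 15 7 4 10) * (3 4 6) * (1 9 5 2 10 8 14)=(1 9 5 15 7 6 3 4 8 2 14)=[0, 9, 14, 4, 8, 15, 3, 6, 2, 5, 10, 11, 12, 13, 1, 7]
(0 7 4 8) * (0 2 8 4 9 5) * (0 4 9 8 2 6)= [7, 1, 2, 3, 9, 4, 0, 8, 6, 5]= (0 7 8 6)(4 9 5)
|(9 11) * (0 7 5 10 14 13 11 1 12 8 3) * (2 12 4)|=|(0 7 5 10 14 13 11 9 1 4 2 12 8 3)|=14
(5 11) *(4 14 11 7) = (4 14 11 5 7) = [0, 1, 2, 3, 14, 7, 6, 4, 8, 9, 10, 5, 12, 13, 11]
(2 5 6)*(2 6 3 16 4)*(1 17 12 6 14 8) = (1 17 12 6 14 8)(2 5 3 16 4) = [0, 17, 5, 16, 2, 3, 14, 7, 1, 9, 10, 11, 6, 13, 8, 15, 4, 12]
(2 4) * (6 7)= (2 4)(6 7)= [0, 1, 4, 3, 2, 5, 7, 6]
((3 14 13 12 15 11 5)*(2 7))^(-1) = (2 7)(3 5 11 15 12 13 14)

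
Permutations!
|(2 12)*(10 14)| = |(2 12)(10 14)| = 2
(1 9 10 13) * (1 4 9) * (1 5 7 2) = (1 5 7 2)(4 9 10 13) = [0, 5, 1, 3, 9, 7, 6, 2, 8, 10, 13, 11, 12, 4]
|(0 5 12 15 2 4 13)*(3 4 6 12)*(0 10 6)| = 10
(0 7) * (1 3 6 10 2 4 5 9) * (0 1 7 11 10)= (0 11 10 2 4 5 9 7 1 3 6)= [11, 3, 4, 6, 5, 9, 0, 1, 8, 7, 2, 10]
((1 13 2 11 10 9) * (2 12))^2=((1 13 12 2 11 10 9))^2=(1 12 11 9 13 2 10)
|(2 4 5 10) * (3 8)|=4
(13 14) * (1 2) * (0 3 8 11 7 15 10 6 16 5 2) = (0 3 8 11 7 15 10 6 16 5 2 1)(13 14) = [3, 0, 1, 8, 4, 2, 16, 15, 11, 9, 6, 7, 12, 14, 13, 10, 5]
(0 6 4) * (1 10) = (0 6 4)(1 10) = [6, 10, 2, 3, 0, 5, 4, 7, 8, 9, 1]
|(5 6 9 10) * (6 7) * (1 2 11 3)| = 20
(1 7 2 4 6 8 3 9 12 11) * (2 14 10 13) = (1 7 14 10 13 2 4 6 8 3 9 12 11) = [0, 7, 4, 9, 6, 5, 8, 14, 3, 12, 13, 1, 11, 2, 10]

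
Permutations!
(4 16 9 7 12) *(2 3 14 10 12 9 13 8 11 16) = (2 3 14 10 12 4)(7 9)(8 11 16 13) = [0, 1, 3, 14, 2, 5, 6, 9, 11, 7, 12, 16, 4, 8, 10, 15, 13]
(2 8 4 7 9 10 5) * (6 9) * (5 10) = (10)(2 8 4 7 6 9 5) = [0, 1, 8, 3, 7, 2, 9, 6, 4, 5, 10]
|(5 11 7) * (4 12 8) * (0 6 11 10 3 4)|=10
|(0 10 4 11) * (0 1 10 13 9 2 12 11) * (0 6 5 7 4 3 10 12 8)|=|(0 13 9 2 8)(1 12 11)(3 10)(4 6 5 7)|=60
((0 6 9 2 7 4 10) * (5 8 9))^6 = (0 7 8)(2 5 10)(4 9 6) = ((0 6 5 8 9 2 7 4 10))^6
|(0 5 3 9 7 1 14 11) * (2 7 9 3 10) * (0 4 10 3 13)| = 28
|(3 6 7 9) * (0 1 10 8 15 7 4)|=10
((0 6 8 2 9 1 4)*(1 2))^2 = (9)(0 8 4 6 1)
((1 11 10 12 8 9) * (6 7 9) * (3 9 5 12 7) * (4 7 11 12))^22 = ((1 12 8 6 3 9)(4 7 5)(10 11))^22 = (1 3 8)(4 7 5)(6 12 9)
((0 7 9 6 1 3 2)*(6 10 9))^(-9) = ((0 7 6 1 3 2)(9 10))^(-9) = (0 1)(2 6)(3 7)(9 10)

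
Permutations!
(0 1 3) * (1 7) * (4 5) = (0 7 1 3)(4 5) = [7, 3, 2, 0, 5, 4, 6, 1]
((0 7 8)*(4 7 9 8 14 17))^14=((0 9 8)(4 7 14 17))^14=(0 8 9)(4 14)(7 17)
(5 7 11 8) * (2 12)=(2 12)(5 7 11 8)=[0, 1, 12, 3, 4, 7, 6, 11, 5, 9, 10, 8, 2]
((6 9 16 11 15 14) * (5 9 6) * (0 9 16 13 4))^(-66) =((0 9 13 4)(5 16 11 15 14))^(-66) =(0 13)(4 9)(5 14 15 11 16)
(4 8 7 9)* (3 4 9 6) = (9)(3 4 8 7 6) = [0, 1, 2, 4, 8, 5, 3, 6, 7, 9]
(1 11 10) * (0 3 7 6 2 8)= (0 3 7 6 2 8)(1 11 10)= [3, 11, 8, 7, 4, 5, 2, 6, 0, 9, 1, 10]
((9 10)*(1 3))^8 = (10)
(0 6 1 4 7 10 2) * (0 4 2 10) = [6, 2, 4, 3, 7, 5, 1, 0, 8, 9, 10] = (10)(0 6 1 2 4 7)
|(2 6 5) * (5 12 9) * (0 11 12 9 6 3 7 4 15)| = 11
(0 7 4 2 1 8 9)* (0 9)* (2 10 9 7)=(0 2 1 8)(4 10 9 7)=[2, 8, 1, 3, 10, 5, 6, 4, 0, 7, 9]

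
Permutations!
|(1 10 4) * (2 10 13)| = 5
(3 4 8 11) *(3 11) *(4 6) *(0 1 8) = (11)(0 1 8 3 6 4) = [1, 8, 2, 6, 0, 5, 4, 7, 3, 9, 10, 11]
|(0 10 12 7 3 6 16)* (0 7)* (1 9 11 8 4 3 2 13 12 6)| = |(0 10 6 16 7 2 13 12)(1 9 11 8 4 3)| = 24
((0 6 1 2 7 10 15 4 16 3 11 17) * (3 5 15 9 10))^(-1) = ((0 6 1 2 7 3 11 17)(4 16 5 15)(9 10))^(-1) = (0 17 11 3 7 2 1 6)(4 15 5 16)(9 10)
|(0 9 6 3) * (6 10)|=|(0 9 10 6 3)|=5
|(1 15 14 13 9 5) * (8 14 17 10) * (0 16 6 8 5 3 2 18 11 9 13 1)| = 10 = |(0 16 6 8 14 1 15 17 10 5)(2 18 11 9 3)|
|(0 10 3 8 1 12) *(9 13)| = 6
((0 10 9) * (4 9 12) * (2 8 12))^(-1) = (0 9 4 12 8 2 10)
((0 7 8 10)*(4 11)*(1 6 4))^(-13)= (0 10 8 7)(1 11 4 6)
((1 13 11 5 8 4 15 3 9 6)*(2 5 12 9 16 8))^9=(1 12)(2 5)(3 15 4 8 16)(6 11)(9 13)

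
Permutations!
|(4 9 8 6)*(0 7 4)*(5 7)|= 7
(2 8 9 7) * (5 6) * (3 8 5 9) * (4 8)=(2 5 6 9 7)(3 4 8)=[0, 1, 5, 4, 8, 6, 9, 2, 3, 7]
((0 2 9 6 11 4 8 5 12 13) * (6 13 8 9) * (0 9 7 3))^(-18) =(13)(0 11 3 6 7 2 4)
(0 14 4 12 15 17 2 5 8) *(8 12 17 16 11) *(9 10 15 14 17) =(0 17 2 5 12 14 4 9 10 15 16 11 8) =[17, 1, 5, 3, 9, 12, 6, 7, 0, 10, 15, 8, 14, 13, 4, 16, 11, 2]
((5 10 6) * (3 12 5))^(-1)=((3 12 5 10 6))^(-1)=(3 6 10 5 12)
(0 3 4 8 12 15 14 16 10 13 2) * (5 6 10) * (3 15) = (0 15 14 16 5 6 10 13 2)(3 4 8 12) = [15, 1, 0, 4, 8, 6, 10, 7, 12, 9, 13, 11, 3, 2, 16, 14, 5]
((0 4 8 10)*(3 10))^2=((0 4 8 3 10))^2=(0 8 10 4 3)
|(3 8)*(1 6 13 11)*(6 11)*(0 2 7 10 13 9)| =|(0 2 7 10 13 6 9)(1 11)(3 8)| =14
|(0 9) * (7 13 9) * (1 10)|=4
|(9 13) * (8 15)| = |(8 15)(9 13)| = 2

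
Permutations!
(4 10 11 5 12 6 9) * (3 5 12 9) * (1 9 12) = (1 9 4 10 11)(3 5 12 6) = [0, 9, 2, 5, 10, 12, 3, 7, 8, 4, 11, 1, 6]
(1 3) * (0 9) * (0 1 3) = [9, 0, 2, 3, 4, 5, 6, 7, 8, 1] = (0 9 1)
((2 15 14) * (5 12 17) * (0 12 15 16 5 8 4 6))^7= ((0 12 17 8 4 6)(2 16 5 15 14))^7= (0 12 17 8 4 6)(2 5 14 16 15)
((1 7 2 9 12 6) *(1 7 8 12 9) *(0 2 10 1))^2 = (1 12 7)(6 10 8)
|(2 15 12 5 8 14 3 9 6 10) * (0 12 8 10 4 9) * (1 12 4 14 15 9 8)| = 13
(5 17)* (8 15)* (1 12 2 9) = (1 12 2 9)(5 17)(8 15) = [0, 12, 9, 3, 4, 17, 6, 7, 15, 1, 10, 11, 2, 13, 14, 8, 16, 5]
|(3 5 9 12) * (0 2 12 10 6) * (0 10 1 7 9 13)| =|(0 2 12 3 5 13)(1 7 9)(6 10)| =6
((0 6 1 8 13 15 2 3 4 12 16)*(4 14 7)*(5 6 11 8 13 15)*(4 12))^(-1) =(0 16 12 7 14 3 2 15 8 11)(1 6 5 13)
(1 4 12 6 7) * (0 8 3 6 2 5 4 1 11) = (0 8 3 6 7 11)(2 5 4 12) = [8, 1, 5, 6, 12, 4, 7, 11, 3, 9, 10, 0, 2]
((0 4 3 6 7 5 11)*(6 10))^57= ((0 4 3 10 6 7 5 11))^57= (0 4 3 10 6 7 5 11)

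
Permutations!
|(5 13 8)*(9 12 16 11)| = |(5 13 8)(9 12 16 11)| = 12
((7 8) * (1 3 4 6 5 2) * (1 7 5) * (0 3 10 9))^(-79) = (0 10 6 3 9 1 4)(2 7 8 5)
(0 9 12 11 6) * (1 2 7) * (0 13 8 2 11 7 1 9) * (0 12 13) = (0 12 7 9 13 8 2 1 11 6) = [12, 11, 1, 3, 4, 5, 0, 9, 2, 13, 10, 6, 7, 8]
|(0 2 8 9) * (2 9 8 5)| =|(0 9)(2 5)| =2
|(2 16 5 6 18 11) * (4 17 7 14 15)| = |(2 16 5 6 18 11)(4 17 7 14 15)| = 30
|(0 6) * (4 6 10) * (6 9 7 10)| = 4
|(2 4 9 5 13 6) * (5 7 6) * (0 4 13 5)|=7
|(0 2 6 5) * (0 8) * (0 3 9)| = |(0 2 6 5 8 3 9)| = 7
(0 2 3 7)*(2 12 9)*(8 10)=(0 12 9 2 3 7)(8 10)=[12, 1, 3, 7, 4, 5, 6, 0, 10, 2, 8, 11, 9]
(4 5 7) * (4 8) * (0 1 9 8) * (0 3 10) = (0 1 9 8 4 5 7 3 10) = [1, 9, 2, 10, 5, 7, 6, 3, 4, 8, 0]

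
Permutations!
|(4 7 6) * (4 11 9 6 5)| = 3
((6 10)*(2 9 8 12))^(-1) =(2 12 8 9)(6 10)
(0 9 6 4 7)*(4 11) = (0 9 6 11 4 7) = [9, 1, 2, 3, 7, 5, 11, 0, 8, 6, 10, 4]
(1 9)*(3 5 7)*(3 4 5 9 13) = (1 13 3 9)(4 5 7) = [0, 13, 2, 9, 5, 7, 6, 4, 8, 1, 10, 11, 12, 3]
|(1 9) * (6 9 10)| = 4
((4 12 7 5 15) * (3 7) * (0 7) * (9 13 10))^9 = (0 5 4 3 7 15 12)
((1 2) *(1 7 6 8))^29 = ((1 2 7 6 8))^29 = (1 8 6 7 2)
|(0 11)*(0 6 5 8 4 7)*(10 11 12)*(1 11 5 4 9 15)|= |(0 12 10 5 8 9 15 1 11 6 4 7)|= 12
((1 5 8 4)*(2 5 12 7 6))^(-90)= ((1 12 7 6 2 5 8 4))^(-90)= (1 8 2 7)(4 5 6 12)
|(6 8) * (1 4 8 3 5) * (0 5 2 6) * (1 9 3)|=|(0 5 9 3 2 6 1 4 8)|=9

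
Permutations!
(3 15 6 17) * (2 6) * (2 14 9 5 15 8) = (2 6 17 3 8)(5 15 14 9) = [0, 1, 6, 8, 4, 15, 17, 7, 2, 5, 10, 11, 12, 13, 9, 14, 16, 3]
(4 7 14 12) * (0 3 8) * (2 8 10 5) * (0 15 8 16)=(0 3 10 5 2 16)(4 7 14 12)(8 15)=[3, 1, 16, 10, 7, 2, 6, 14, 15, 9, 5, 11, 4, 13, 12, 8, 0]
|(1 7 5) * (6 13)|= |(1 7 5)(6 13)|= 6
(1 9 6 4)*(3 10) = (1 9 6 4)(3 10) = [0, 9, 2, 10, 1, 5, 4, 7, 8, 6, 3]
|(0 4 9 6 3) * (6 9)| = |(9)(0 4 6 3)| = 4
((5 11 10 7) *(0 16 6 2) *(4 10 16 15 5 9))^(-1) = ((0 15 5 11 16 6 2)(4 10 7 9))^(-1) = (0 2 6 16 11 5 15)(4 9 7 10)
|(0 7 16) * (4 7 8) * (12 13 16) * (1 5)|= |(0 8 4 7 12 13 16)(1 5)|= 14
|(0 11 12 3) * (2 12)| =|(0 11 2 12 3)| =5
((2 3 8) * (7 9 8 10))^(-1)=((2 3 10 7 9 8))^(-1)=(2 8 9 7 10 3)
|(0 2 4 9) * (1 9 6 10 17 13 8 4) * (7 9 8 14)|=12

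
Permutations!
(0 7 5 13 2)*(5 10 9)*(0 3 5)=(0 7 10 9)(2 3 5 13)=[7, 1, 3, 5, 4, 13, 6, 10, 8, 0, 9, 11, 12, 2]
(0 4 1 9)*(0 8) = (0 4 1 9 8) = [4, 9, 2, 3, 1, 5, 6, 7, 0, 8]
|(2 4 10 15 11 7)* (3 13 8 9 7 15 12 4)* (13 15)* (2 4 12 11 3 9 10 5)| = |(2 9 7 4 5)(3 15)(8 10 11 13)| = 20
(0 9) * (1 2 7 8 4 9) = (0 1 2 7 8 4 9) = [1, 2, 7, 3, 9, 5, 6, 8, 4, 0]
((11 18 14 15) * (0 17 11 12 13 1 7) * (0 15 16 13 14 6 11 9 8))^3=((0 17 9 8)(1 7 15 12 14 16 13)(6 11 18))^3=(18)(0 8 9 17)(1 12 13 15 16 7 14)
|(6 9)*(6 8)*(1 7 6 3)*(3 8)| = |(1 7 6 9 3)| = 5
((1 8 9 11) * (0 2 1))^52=((0 2 1 8 9 11))^52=(0 9 1)(2 11 8)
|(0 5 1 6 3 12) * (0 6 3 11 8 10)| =9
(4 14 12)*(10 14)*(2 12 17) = (2 12 4 10 14 17) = [0, 1, 12, 3, 10, 5, 6, 7, 8, 9, 14, 11, 4, 13, 17, 15, 16, 2]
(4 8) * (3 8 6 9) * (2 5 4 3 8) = (2 5 4 6 9 8 3) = [0, 1, 5, 2, 6, 4, 9, 7, 3, 8]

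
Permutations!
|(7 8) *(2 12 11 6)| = 4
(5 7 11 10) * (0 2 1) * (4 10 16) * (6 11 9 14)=(0 2 1)(4 10 5 7 9 14 6 11 16)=[2, 0, 1, 3, 10, 7, 11, 9, 8, 14, 5, 16, 12, 13, 6, 15, 4]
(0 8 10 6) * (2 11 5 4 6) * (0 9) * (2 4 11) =(0 8 10 4 6 9)(5 11) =[8, 1, 2, 3, 6, 11, 9, 7, 10, 0, 4, 5]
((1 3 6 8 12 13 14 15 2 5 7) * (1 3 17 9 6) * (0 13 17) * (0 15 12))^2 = ((0 13 14 12 17 9 6 8)(1 15 2 5 7 3))^2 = (0 14 17 6)(1 2 7)(3 15 5)(8 13 12 9)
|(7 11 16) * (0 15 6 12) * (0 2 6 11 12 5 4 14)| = |(0 15 11 16 7 12 2 6 5 4 14)| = 11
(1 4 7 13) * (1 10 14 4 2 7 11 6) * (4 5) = [0, 2, 7, 3, 11, 4, 1, 13, 8, 9, 14, 6, 12, 10, 5] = (1 2 7 13 10 14 5 4 11 6)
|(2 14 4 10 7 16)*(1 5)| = |(1 5)(2 14 4 10 7 16)| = 6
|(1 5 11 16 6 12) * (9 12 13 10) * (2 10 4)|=11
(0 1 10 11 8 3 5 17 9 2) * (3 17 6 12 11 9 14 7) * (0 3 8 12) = (0 1 10 9 2 3 5 6)(7 8 17 14)(11 12) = [1, 10, 3, 5, 4, 6, 0, 8, 17, 2, 9, 12, 11, 13, 7, 15, 16, 14]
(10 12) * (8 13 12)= [0, 1, 2, 3, 4, 5, 6, 7, 13, 9, 8, 11, 10, 12]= (8 13 12 10)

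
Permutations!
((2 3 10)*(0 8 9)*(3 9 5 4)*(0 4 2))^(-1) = (0 10 3 4 9 2 5 8) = ((0 8 5 2 9 4 3 10))^(-1)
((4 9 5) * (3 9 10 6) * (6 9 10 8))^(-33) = (3 9 4 6 10 5 8) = ((3 10 9 5 4 8 6))^(-33)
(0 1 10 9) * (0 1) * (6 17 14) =(1 10 9)(6 17 14) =[0, 10, 2, 3, 4, 5, 17, 7, 8, 1, 9, 11, 12, 13, 6, 15, 16, 14]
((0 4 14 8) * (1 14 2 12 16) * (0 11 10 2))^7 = ((0 4)(1 14 8 11 10 2 12 16))^7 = (0 4)(1 16 12 2 10 11 8 14)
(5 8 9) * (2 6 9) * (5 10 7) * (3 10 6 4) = (2 4 3 10 7 5 8)(6 9) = [0, 1, 4, 10, 3, 8, 9, 5, 2, 6, 7]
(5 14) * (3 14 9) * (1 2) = (1 2)(3 14 5 9) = [0, 2, 1, 14, 4, 9, 6, 7, 8, 3, 10, 11, 12, 13, 5]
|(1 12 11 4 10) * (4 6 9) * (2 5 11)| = |(1 12 2 5 11 6 9 4 10)| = 9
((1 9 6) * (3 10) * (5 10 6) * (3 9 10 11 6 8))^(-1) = ((1 10 9 5 11 6)(3 8))^(-1) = (1 6 11 5 9 10)(3 8)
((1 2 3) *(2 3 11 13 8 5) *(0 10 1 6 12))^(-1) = ((0 10 1 3 6 12)(2 11 13 8 5))^(-1) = (0 12 6 3 1 10)(2 5 8 13 11)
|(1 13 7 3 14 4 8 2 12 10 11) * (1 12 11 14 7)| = |(1 13)(2 11 12 10 14 4 8)(3 7)| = 14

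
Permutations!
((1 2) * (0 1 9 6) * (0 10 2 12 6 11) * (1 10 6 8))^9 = (12)(0 11 9 2 10)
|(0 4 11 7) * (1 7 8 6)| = |(0 4 11 8 6 1 7)| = 7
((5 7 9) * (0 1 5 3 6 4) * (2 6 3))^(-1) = (0 4 6 2 9 7 5 1)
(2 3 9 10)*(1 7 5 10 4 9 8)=[0, 7, 3, 8, 9, 10, 6, 5, 1, 4, 2]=(1 7 5 10 2 3 8)(4 9)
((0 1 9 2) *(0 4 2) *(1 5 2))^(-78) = (9)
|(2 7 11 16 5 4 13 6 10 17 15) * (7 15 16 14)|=|(2 15)(4 13 6 10 17 16 5)(7 11 14)|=42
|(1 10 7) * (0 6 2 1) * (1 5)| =7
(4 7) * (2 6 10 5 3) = (2 6 10 5 3)(4 7) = [0, 1, 6, 2, 7, 3, 10, 4, 8, 9, 5]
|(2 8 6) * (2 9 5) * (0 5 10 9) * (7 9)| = 15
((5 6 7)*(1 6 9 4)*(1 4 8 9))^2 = (9)(1 7)(5 6)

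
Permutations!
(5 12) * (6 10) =(5 12)(6 10) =[0, 1, 2, 3, 4, 12, 10, 7, 8, 9, 6, 11, 5]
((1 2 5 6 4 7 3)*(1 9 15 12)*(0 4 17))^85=((0 4 7 3 9 15 12 1 2 5 6 17))^85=(0 4 7 3 9 15 12 1 2 5 6 17)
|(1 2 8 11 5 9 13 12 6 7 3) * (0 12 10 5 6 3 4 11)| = 12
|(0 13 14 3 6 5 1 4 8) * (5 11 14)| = |(0 13 5 1 4 8)(3 6 11 14)| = 12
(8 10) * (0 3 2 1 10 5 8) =[3, 10, 1, 2, 4, 8, 6, 7, 5, 9, 0] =(0 3 2 1 10)(5 8)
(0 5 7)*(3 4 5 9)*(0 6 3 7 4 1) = (0 9 7 6 3 1)(4 5) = [9, 0, 2, 1, 5, 4, 3, 6, 8, 7]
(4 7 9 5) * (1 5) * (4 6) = (1 5 6 4 7 9) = [0, 5, 2, 3, 7, 6, 4, 9, 8, 1]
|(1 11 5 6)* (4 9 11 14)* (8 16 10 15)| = |(1 14 4 9 11 5 6)(8 16 10 15)| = 28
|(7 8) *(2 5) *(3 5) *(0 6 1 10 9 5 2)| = 6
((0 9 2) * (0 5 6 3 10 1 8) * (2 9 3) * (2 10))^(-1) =((0 3 2 5 6 10 1 8))^(-1) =(0 8 1 10 6 5 2 3)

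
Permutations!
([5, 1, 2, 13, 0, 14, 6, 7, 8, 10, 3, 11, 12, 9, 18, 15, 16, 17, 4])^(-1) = (0 4 18 14 5)(3 10 9 13)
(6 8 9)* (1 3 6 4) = (1 3 6 8 9 4) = [0, 3, 2, 6, 1, 5, 8, 7, 9, 4]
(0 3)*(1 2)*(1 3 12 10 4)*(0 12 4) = [4, 2, 3, 12, 1, 5, 6, 7, 8, 9, 0, 11, 10] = (0 4 1 2 3 12 10)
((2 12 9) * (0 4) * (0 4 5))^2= (2 9 12)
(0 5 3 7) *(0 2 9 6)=(0 5 3 7 2 9 6)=[5, 1, 9, 7, 4, 3, 0, 2, 8, 6]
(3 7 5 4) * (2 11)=(2 11)(3 7 5 4)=[0, 1, 11, 7, 3, 4, 6, 5, 8, 9, 10, 2]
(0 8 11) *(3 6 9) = (0 8 11)(3 6 9) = [8, 1, 2, 6, 4, 5, 9, 7, 11, 3, 10, 0]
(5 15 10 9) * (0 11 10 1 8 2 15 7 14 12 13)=(0 11 10 9 5 7 14 12 13)(1 8 2 15)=[11, 8, 15, 3, 4, 7, 6, 14, 2, 5, 9, 10, 13, 0, 12, 1]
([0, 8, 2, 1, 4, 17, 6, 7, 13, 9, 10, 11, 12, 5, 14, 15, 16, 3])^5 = (1 3 17 5 13 8)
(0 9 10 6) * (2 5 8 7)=[9, 1, 5, 3, 4, 8, 0, 2, 7, 10, 6]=(0 9 10 6)(2 5 8 7)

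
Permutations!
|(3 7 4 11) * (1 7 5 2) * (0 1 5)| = 6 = |(0 1 7 4 11 3)(2 5)|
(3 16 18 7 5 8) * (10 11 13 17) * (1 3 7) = (1 3 16 18)(5 8 7)(10 11 13 17) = [0, 3, 2, 16, 4, 8, 6, 5, 7, 9, 11, 13, 12, 17, 14, 15, 18, 10, 1]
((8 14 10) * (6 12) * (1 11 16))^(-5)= ((1 11 16)(6 12)(8 14 10))^(-5)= (1 11 16)(6 12)(8 14 10)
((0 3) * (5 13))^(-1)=((0 3)(5 13))^(-1)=(0 3)(5 13)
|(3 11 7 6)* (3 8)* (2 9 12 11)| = 8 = |(2 9 12 11 7 6 8 3)|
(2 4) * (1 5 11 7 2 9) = (1 5 11 7 2 4 9) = [0, 5, 4, 3, 9, 11, 6, 2, 8, 1, 10, 7]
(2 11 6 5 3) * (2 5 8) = (2 11 6 8)(3 5) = [0, 1, 11, 5, 4, 3, 8, 7, 2, 9, 10, 6]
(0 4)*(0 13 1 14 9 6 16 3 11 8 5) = [4, 14, 2, 11, 13, 0, 16, 7, 5, 6, 10, 8, 12, 1, 9, 15, 3] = (0 4 13 1 14 9 6 16 3 11 8 5)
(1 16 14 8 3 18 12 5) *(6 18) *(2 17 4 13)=[0, 16, 17, 6, 13, 1, 18, 7, 3, 9, 10, 11, 5, 2, 8, 15, 14, 4, 12]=(1 16 14 8 3 6 18 12 5)(2 17 4 13)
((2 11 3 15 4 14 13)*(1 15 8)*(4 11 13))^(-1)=(1 8 3 11 15)(2 13)(4 14)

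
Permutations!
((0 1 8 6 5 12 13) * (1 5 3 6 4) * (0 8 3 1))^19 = (0 5 12 13 8 4)(1 3 6)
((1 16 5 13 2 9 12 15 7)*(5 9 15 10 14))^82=(1 14 7 10 15 12 2 9 13 16 5)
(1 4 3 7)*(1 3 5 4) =[0, 1, 2, 7, 5, 4, 6, 3] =(3 7)(4 5)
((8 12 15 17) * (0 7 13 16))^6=(0 13)(7 16)(8 15)(12 17)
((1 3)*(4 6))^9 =(1 3)(4 6)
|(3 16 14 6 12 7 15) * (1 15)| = 8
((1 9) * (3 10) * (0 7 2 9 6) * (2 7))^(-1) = (0 6 1 9 2)(3 10) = ((0 2 9 1 6)(3 10))^(-1)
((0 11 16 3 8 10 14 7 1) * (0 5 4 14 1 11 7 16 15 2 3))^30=(0 2 1 16 15 10 14 11 8 4 7 3 5)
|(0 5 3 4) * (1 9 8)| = 12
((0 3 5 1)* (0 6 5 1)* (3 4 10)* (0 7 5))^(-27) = (0 3)(1 4)(5 7)(6 10)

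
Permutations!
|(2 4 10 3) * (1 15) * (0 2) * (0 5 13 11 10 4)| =|(0 2)(1 15)(3 5 13 11 10)| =10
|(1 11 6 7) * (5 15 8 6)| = |(1 11 5 15 8 6 7)| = 7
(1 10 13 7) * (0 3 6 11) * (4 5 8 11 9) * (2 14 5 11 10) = (0 3 6 9 4 11)(1 2 14 5 8 10 13 7) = [3, 2, 14, 6, 11, 8, 9, 1, 10, 4, 13, 0, 12, 7, 5]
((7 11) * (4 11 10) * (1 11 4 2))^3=((1 11 7 10 2))^3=(1 10 11 2 7)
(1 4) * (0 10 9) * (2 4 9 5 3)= (0 10 5 3 2 4 1 9)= [10, 9, 4, 2, 1, 3, 6, 7, 8, 0, 5]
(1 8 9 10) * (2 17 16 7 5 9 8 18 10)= (1 18 10)(2 17 16 7 5 9)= [0, 18, 17, 3, 4, 9, 6, 5, 8, 2, 1, 11, 12, 13, 14, 15, 7, 16, 10]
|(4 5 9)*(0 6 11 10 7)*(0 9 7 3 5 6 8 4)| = 10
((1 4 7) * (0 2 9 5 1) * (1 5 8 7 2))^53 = (0 9 1 8 4 7 2)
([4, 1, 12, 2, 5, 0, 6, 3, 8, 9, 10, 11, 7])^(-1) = [5, 1, 3, 7, 0, 4, 6, 12, 8, 9, 10, 11, 2]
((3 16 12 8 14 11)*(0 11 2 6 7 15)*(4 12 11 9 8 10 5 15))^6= (16)(0 7)(2 5)(4 9)(6 15)(8 12)(10 14)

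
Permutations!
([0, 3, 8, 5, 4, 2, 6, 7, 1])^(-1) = [0, 8, 5, 1, 4, 3, 6, 7, 2]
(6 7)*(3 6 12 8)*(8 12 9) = (12)(3 6 7 9 8) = [0, 1, 2, 6, 4, 5, 7, 9, 3, 8, 10, 11, 12]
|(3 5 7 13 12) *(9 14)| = |(3 5 7 13 12)(9 14)| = 10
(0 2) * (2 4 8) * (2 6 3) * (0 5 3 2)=[4, 1, 5, 0, 8, 3, 2, 7, 6]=(0 4 8 6 2 5 3)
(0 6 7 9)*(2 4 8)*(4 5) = (0 6 7 9)(2 5 4 8) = [6, 1, 5, 3, 8, 4, 7, 9, 2, 0]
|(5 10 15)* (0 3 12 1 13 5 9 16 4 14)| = 12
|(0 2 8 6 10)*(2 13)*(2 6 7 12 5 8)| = 4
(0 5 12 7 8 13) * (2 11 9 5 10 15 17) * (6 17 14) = (0 10 15 14 6 17 2 11 9 5 12 7 8 13) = [10, 1, 11, 3, 4, 12, 17, 8, 13, 5, 15, 9, 7, 0, 6, 14, 16, 2]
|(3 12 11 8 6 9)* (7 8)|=7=|(3 12 11 7 8 6 9)|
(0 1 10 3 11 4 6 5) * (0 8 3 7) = (0 1 10 7)(3 11 4 6 5 8) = [1, 10, 2, 11, 6, 8, 5, 0, 3, 9, 7, 4]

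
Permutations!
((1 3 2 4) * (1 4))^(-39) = (4)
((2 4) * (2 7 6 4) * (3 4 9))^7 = (3 7 9 4 6)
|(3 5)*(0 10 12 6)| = 4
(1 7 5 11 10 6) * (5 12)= (1 7 12 5 11 10 6)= [0, 7, 2, 3, 4, 11, 1, 12, 8, 9, 6, 10, 5]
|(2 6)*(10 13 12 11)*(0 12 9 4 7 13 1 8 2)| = 8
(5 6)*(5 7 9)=(5 6 7 9)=[0, 1, 2, 3, 4, 6, 7, 9, 8, 5]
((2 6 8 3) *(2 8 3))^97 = ((2 6 3 8))^97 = (2 6 3 8)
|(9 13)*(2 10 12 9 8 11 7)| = |(2 10 12 9 13 8 11 7)| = 8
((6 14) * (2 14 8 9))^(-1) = ((2 14 6 8 9))^(-1) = (2 9 8 6 14)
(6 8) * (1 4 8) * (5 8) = (1 4 5 8 6) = [0, 4, 2, 3, 5, 8, 1, 7, 6]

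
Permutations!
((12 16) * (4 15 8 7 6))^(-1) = (4 6 7 8 15)(12 16)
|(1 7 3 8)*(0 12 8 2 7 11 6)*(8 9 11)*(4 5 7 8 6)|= |(0 12 9 11 4 5 7 3 2 8 1 6)|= 12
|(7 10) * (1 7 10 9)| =|(10)(1 7 9)| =3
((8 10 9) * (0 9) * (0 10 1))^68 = ((10)(0 9 8 1))^68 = (10)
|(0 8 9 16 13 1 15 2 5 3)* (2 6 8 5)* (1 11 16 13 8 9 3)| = |(0 5 1 15 6 9 13 11 16 8 3)| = 11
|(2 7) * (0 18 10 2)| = |(0 18 10 2 7)| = 5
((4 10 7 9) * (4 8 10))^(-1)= ((7 9 8 10))^(-1)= (7 10 8 9)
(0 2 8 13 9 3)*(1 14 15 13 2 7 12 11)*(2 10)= (0 7 12 11 1 14 15 13 9 3)(2 8 10)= [7, 14, 8, 0, 4, 5, 6, 12, 10, 3, 2, 1, 11, 9, 15, 13]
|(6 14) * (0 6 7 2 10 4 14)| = 10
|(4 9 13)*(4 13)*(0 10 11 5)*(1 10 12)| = 6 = |(13)(0 12 1 10 11 5)(4 9)|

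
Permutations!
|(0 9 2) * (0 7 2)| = |(0 9)(2 7)| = 2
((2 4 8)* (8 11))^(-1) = (2 8 11 4)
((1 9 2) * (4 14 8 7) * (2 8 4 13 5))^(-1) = ((1 9 8 7 13 5 2)(4 14))^(-1) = (1 2 5 13 7 8 9)(4 14)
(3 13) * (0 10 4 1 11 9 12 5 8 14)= (0 10 4 1 11 9 12 5 8 14)(3 13)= [10, 11, 2, 13, 1, 8, 6, 7, 14, 12, 4, 9, 5, 3, 0]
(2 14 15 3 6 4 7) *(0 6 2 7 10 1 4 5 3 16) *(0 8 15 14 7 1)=[6, 4, 7, 2, 10, 3, 5, 1, 15, 9, 0, 11, 12, 13, 14, 16, 8]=(0 6 5 3 2 7 1 4 10)(8 15 16)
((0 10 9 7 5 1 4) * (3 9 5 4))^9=(0 10 5 1 3 9 7 4)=((0 10 5 1 3 9 7 4))^9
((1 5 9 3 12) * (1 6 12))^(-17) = (1 3 9 5)(6 12)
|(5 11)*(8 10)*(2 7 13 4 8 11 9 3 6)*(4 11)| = |(2 7 13 11 5 9 3 6)(4 8 10)| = 24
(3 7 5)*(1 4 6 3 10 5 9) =[0, 4, 2, 7, 6, 10, 3, 9, 8, 1, 5] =(1 4 6 3 7 9)(5 10)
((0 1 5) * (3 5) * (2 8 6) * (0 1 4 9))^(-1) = ((0 4 9)(1 3 5)(2 8 6))^(-1) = (0 9 4)(1 5 3)(2 6 8)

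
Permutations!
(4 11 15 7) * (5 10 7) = [0, 1, 2, 3, 11, 10, 6, 4, 8, 9, 7, 15, 12, 13, 14, 5] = (4 11 15 5 10 7)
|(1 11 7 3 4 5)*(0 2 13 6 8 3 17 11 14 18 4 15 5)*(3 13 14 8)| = |(0 2 14 18 4)(1 8 13 6 3 15 5)(7 17 11)| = 105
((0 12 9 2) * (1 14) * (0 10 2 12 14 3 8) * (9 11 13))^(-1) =(0 8 3 1 14)(2 10)(9 13 11 12)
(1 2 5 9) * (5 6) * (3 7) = (1 2 6 5 9)(3 7) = [0, 2, 6, 7, 4, 9, 5, 3, 8, 1]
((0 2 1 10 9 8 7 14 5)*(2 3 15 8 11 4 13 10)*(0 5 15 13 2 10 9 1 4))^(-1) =((0 3 13 9 11)(1 10)(2 4)(7 14 15 8))^(-1) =(0 11 9 13 3)(1 10)(2 4)(7 8 15 14)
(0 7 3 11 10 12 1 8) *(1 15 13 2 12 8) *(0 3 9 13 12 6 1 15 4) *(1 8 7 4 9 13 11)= [4, 15, 6, 1, 0, 5, 8, 13, 3, 11, 7, 10, 9, 2, 14, 12]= (0 4)(1 15 12 9 11 10 7 13 2 6 8 3)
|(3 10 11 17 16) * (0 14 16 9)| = |(0 14 16 3 10 11 17 9)| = 8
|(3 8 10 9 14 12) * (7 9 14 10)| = 7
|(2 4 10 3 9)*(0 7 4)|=|(0 7 4 10 3 9 2)|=7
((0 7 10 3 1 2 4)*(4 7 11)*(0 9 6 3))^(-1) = (0 10 7 2 1 3 6 9 4 11)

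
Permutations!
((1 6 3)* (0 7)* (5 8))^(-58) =(8)(1 3 6)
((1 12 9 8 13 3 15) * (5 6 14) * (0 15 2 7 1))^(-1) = ((0 15)(1 12 9 8 13 3 2 7)(5 6 14))^(-1) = (0 15)(1 7 2 3 13 8 9 12)(5 14 6)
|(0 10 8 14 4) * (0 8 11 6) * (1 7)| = 12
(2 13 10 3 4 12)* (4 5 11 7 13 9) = [0, 1, 9, 5, 12, 11, 6, 13, 8, 4, 3, 7, 2, 10] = (2 9 4 12)(3 5 11 7 13 10)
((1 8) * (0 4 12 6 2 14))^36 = (14)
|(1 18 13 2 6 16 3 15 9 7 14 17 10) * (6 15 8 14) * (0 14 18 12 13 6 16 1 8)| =|(0 14 17 10 8 18 6 1 12 13 2 15 9 7 16 3)| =16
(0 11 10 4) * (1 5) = [11, 5, 2, 3, 0, 1, 6, 7, 8, 9, 4, 10] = (0 11 10 4)(1 5)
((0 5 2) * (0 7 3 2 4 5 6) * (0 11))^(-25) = (0 11 6)(2 3 7)(4 5)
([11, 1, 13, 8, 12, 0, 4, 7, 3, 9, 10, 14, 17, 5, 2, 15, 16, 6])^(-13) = [5, 1, 14, 8, 6, 13, 17, 7, 3, 9, 10, 0, 4, 2, 11, 15, 16, 12]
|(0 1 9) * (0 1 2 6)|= 6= |(0 2 6)(1 9)|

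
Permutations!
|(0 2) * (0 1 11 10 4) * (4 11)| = |(0 2 1 4)(10 11)| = 4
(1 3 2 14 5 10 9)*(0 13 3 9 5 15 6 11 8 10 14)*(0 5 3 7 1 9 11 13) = [0, 11, 5, 2, 4, 14, 13, 1, 10, 9, 3, 8, 12, 7, 15, 6] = (1 11 8 10 3 2 5 14 15 6 13 7)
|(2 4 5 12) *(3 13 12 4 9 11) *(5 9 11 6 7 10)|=|(2 11 3 13 12)(4 9 6 7 10 5)|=30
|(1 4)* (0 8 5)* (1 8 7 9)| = 7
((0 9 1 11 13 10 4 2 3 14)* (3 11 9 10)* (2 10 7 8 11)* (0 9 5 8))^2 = ((0 7)(1 5 8 11 13 3 14 9)(4 10))^2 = (1 8 13 14)(3 9 5 11)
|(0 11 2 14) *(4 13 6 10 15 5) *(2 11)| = |(0 2 14)(4 13 6 10 15 5)| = 6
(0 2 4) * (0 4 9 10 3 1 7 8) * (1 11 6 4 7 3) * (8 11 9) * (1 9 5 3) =(0 2 8)(3 5)(4 7 11 6)(9 10) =[2, 1, 8, 5, 7, 3, 4, 11, 0, 10, 9, 6]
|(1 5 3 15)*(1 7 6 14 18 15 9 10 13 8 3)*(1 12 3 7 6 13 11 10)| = |(1 5 12 3 9)(6 14 18 15)(7 13 8)(10 11)| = 60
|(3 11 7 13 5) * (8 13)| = 6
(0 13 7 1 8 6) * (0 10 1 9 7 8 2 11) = (0 13 8 6 10 1 2 11)(7 9) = [13, 2, 11, 3, 4, 5, 10, 9, 6, 7, 1, 0, 12, 8]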